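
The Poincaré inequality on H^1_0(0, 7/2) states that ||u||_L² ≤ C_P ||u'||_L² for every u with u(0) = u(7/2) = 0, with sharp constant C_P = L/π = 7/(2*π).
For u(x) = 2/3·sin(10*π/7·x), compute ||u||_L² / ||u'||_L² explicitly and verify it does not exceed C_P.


||u||_L² / ||u'||_L² = 7/(10*π) < C_P = 7/(2*π).

u(x) = 2/3·sin(10*π/7·x), so u'(x) = 20*π*cos(10*π*x/7)/21.
Writing u(x) = A·sin(kπx/L) with A = 2/3 and k = 5, use ∫_0^L sin²(kπx/L) dx = L/2 and ∫_0^L cos²(kπx/L) dx = L/2.
u² = 4/9·sin²(10*π/7·x) and (u')² = 400*π^2/441·cos²(10*π/7·x), and each of sin², cos² integrates to L/2 = 7/4 over (0, 7/2).
∫_0^7/2 u² dx = 7/9, so ||u||_L² = sqrt(7)/3.
∫_0^7/2 (u')² dx = 100*π^2/63, so ||u'||_L² = 10*sqrt(7)*π/21.
Ratio ||u||_L² / ||u'||_L² = 7/(10*π).
Sharp Poincaré constant on H^1_0(0, 7/2) is C_P = L/π = 7/(2*π), achieved by sin(2*π/7·x).
This is the k = 5 harmonic; the ratio L/(kπ) is strictly less than C_P = L/π, consistent with the sharp inequality ||u||_L² ≤ C_P ||u'||_L².


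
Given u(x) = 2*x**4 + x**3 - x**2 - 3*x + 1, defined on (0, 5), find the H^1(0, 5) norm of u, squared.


||u||_{H^1}^2 = 227987125/126

The H^1 norm (squared) on an interval (0, L) is
  ||u||_{H^1}^2 = ∫_0^L u(x)^2 dx + ∫_0^L u'(x)^2 dx.
Compute u'(x) = 8*x**3 + 3*x**2 - 2*x - 3.
Then u(x)^2 = 4*x**8 + 4*x**7 - 3*x**6 - 14*x**5 - x**4 + 8*x**3 + 7*x**2 - 6*x + 1 and u'(x)^2 = 64*x**6 + 48*x**5 - 23*x**4 - 60*x**3 - 14*x**2 + 12*x + 9.
Integrate each monomial from 0 to 5 using ∫_0^5 c·x^n dx = c·5^(n+1)/(n+1):
  ∫_0^5 u(x)^2 dx = ∫_0^5 (4*x^8 + 4*x^7 - 3*x^6 - 14*x^5 - x^4 + 8*x^3 + 7*x^2 - 6*x + 1) dx. Term by term:
    ∫_0^5 4*x^8 dx = 7812500/9;  ∫_0^5 4*x^7 dx = 390625/2;  ∫_0^5 -3*x^6 dx = -234375/7;
    ∫_0^5 -14*x^5 dx = -109375/3;  ∫_0^5 -x^4 dx = -625;  ∫_0^5 8*x^3 dx = 1250;
    ∫_0^5 7*x^2 dx = 875/3;  ∫_0^5 -6*x dx = -75;  ∫_0^5 1 dx = 5.
  Sum: 7812500/9 + 390625/2 − 234375/7 − 109375/3 − 625 + 1250 + 875/3 − 75 + 5 = 125278555/126.
  ∫_0^5 u'(x)^2 dx = ∫_0^5 (64*x^6 + 48*x^5 - 23*x^4 - 60*x^3 - 14*x^2 + 12*x + 9) dx. Term by term:
    ∫_0^5 64*x^6 dx = 5000000/7;  ∫_0^5 48*x^5 dx = 125000;  ∫_0^5 -23*x^4 dx = -14375;
    ∫_0^5 -60*x^3 dx = -9375;  ∫_0^5 -14*x^2 dx = -1750/3;  ∫_0^5 12*x dx = 150;
    ∫_0^5 9 dx = 45.
  Sum: 5000000/7 + 125000 − 14375 − 9375 − 1750/3 + 150 + 45 = 17118095/21.
Adding: ||u||_{H^1}^2 = 125278555/126 + 17118095/21 = 227987125/126.


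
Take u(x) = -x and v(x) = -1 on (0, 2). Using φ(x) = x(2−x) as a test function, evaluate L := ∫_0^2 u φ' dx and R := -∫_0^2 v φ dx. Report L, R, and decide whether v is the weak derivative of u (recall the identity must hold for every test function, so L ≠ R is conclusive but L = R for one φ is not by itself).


LHS = 4/3, RHS = 4/3. Yes, v = u' weakly.

u(x) = -x, classical derivative u'(x) = -1.
φ(x) = x(2−x), so φ'(x) = 2 - 2*x.
Note φ(0) = φ(2) = 0, so the boundary term u·φ vanishes.
LHS = ∫_0^2 u(x) φ'(x) dx = ∫_0^2 (2*x^2 - 2*x) dx. Term by term:
  ∫_0^2 2*x^2 dx = 16/3;  ∫_0^2 -2*x dx = -4.
Sum: 16/3 − 4 = 4/3.
So LHS = 4/3.
∫_0^2 v(x) φ(x) dx = ∫_0^2 (x^2 - 2*x) dx. Term by term:
  ∫_0^2 x^2 dx = 8/3;  ∫_0^2 -2*x dx = -4.
Sum: 8/3 − 4 = -4/3.
So RHS = -∫_0^2 v(x) φ(x) dx = 4/3.
LHS = RHS, so the identity holds for this test φ.
Moreover u is smooth here and v(x) = u'(x) = -1 pointwise, so the identity holds for every test function. Hence v is the weak derivative of u.


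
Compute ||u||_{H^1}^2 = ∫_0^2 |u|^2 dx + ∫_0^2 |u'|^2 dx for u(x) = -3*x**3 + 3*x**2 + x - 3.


||u||_{H^1}^2 = 21928/105

The H^1 norm (squared) on an interval (0, L) is
  ||u||_{H^1}^2 = ∫_0^L u(x)^2 dx + ∫_0^L u'(x)^2 dx.
Compute u'(x) = -9*x**2 + 6*x + 1.
Then u(x)^2 = 9*x**6 - 18*x**5 + 3*x**4 + 24*x**3 - 17*x**2 - 6*x + 9 and u'(x)^2 = 81*x**4 - 108*x**3 + 18*x**2 + 12*x + 1.
Integrate each monomial from 0 to 2 using ∫_0^2 c·x^n dx = c·2^(n+1)/(n+1):
  ∫_0^2 u(x)^2 dx = ∫_0^2 (9*x^6 - 18*x^5 + 3*x^4 + 24*x^3 - 17*x^2 - 6*x + 9) dx. Term by term:
    ∫_0^2 9*x^6 dx = 1152/7;  ∫_0^2 -18*x^5 dx = -192;  ∫_0^2 3*x^4 dx = 96/5;
    ∫_0^2 24*x^3 dx = 96;  ∫_0^2 -17*x^2 dx = -136/3;  ∫_0^2 -6*x dx = -12;
    ∫_0^2 9 dx = 18.
  Sum: 1152/7 − 192 + 96/5 + 96 − 136/3 − 12 + 18 = 5086/105.
  ∫_0^2 u'(x)^2 dx = ∫_0^2 (81*x^4 - 108*x^3 + 18*x^2 + 12*x + 1) dx. Term by term:
    ∫_0^2 81*x^4 dx = 2592/5;  ∫_0^2 -108*x^3 dx = -432;  ∫_0^2 18*x^2 dx = 48;
    ∫_0^2 12*x dx = 24;  ∫_0^2 1 dx = 2.
  Sum: 2592/5 − 432 + 48 + 24 + 2 = 802/5.
Adding: ||u||_{H^1}^2 = 5086/105 + 802/5 = 21928/105.


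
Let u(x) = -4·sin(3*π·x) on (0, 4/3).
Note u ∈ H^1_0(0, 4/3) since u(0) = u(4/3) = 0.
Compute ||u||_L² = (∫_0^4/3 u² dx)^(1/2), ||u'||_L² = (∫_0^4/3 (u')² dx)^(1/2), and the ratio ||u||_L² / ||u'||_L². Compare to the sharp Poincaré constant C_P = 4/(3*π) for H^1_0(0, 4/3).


||u||_L² / ||u'||_L² = 1/(3*π) < C_P = 4/(3*π).

u(x) = -4·sin(3*π·x), so u'(x) = -12*π*cos(3*π*x).
Writing u(x) = A·sin(kπx/L) with A = -4 and k = 4, use ∫_0^L sin²(kπx/L) dx = L/2 and ∫_0^L cos²(kπx/L) dx = L/2.
u² = 16·sin²(3*π·x) and (u')² = 144*π^2·cos²(3*π·x), and each of sin², cos² integrates to L/2 = 2/3 over (0, 4/3).
∫_0^4/3 u² dx = 32/3, so ||u||_L² = 4*sqrt(6)/3.
∫_0^4/3 (u')² dx = 96*π^2, so ||u'||_L² = 4*sqrt(6)*π.
Ratio ||u||_L² / ||u'||_L² = 1/(3*π).
Sharp Poincaré constant on H^1_0(0, 4/3) is C_P = L/π = 4/(3*π), achieved by sin(3*π/4·x).
This is the k = 4 harmonic; the ratio L/(kπ) is strictly less than C_P = L/π, consistent with the sharp inequality ||u||_L² ≤ C_P ||u'||_L².


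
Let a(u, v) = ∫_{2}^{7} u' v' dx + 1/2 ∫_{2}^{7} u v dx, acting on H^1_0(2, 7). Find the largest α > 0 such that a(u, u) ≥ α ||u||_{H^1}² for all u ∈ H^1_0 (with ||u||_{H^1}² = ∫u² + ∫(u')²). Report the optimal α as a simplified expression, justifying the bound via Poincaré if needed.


α = (π^2 + 25/2)/(π^2 + 25)

Coercivity of a(·,·) on H^1_0(2, 7) means a(u, u) ≥ α ||u||_{H^1}² for every u ∈ H^1_0.
The interval has length L = 5, and Poincaré/coercivity depend only on L. Here a(u, u) = ∫(u')² + (1/2)·∫u².
Here 0 < c = 1/2 < 1. The condition a(u,u) ≥ α||u||_{H^1}² reads (1−α)∫(u')² ≥ (α−c)∫u². Any admissible α is ≤ 1 (rapidly oscillating u have ∫u²/∫(u')² → 0), and α = 1 would force 0 ≥ (1−c)∫u², impossible since c < 1; so 1−α > 0. By the sharp Poincaré inequality on H^1_0 of an interval of length L, ∫(u')² ≥ (π/L)²∫u² with equality for the first sine mode sin(π(x−x₀)/L) (x₀ the left endpoint), so the inequality holds for all u iff (1−α)(π/L)² ≥ α − c, i.e. α ≤ ((π/L)² + c)/((π/L)² + 1) = (1 + c(L/π)²)/(1 + (L/π)²). With (π/L)² = π^2/25 and c = 1/2, the largest admissible constant is α = ((π/L)² + c)/((π/L)² + 1).
Simplifying, α = (π^2 + 25/2)/(π^2 + 25).


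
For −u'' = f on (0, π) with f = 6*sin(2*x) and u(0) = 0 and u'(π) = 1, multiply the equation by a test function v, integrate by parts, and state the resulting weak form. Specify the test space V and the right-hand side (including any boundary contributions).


V = {v ∈ H^1(0, π) : v(0) = 0} (test functions vanish at x = 0 where u is specified); weak form: ∫_0^π u'v' dx = ∫_0^π (6*sin(2*x)) v dx + v(π) for all v ∈ V.

Multiply both sides by a test function v and integrate from 0 to π:
  ∫_0^π −u''(x) v(x) dx = ∫_0^π f(x) v(x) dx.
Integrate the LHS by parts once:
  ∫_0^π −u'' v dx = −[u'(x) v(x)]_0^π + ∫_0^π u'(x) v'(x) dx.
Thus ∫_0^π u'(x) v'(x) dx = ∫_0^π f(x) v(x) dx + [u'(x) v(x)]_0^π.
Choose V so that boundary terms are either known or forced to vanish.
Mixed BC: u(0) = 0 (Dirichlet) and u'(π) = 1 (Neumann). Define V = {v ∈ H^1(0, π) : v(0) = 0}. Then [u' v]_0^π = u'(π)·v(π) − u'(0)·0 = v(π).
Weak formulation: find u (satisfying any essential BC) such that ∫_0^π u'(x) v'(x) dx = ∫_0^π f v dx + v(π) for all v ∈ V (Dirichlet at 0 absorbed into V; Neumann datum at x = π contributes the boundary term).
Substituting f(x) = 6*sin(2*x), the right-hand side is ∫_0^π (6*sin(2*x)) v dx + v(π).


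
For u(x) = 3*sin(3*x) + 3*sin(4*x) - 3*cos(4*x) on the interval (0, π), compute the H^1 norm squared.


||u||_{H^1(0,π)}^2 = 1836/7 + 198*π

u'(x) = 12*sin(4*x) + 9*cos(3*x) + 12*cos(4*x).
Expand u² and (u')² and integrate term by term on (0, π), using: for integers n ≥ 1, ∫_0^π sin²(nx) dx = ∫_0^π cos²(nx) dx = π/2; for n ≠ n', ∫_0^π sin(nx)sin(n'x) dx = ∫_0^π cos(nx)cos(n'x) dx = 0; and by product-to-sum, ∫_0^π sin(nx)cos(n'x) dx = ½∫_0^π [sin((n+n')x) + sin((n−n')x)] dx, which is 0 when n+n' is even and 2n/(n²−n'²) when n+n' is odd (it need not vanish on (0, π)).
  u² squared terms: (-3)²·∫cos(4x)² dx = 9·π/2 = 9*π/2;  (3)²·∫sin(3x)² dx = 9·π/2 = 9*π/2;  (3)²·∫sin(4x)² dx = 9·π/2 = 9*π/2.
  u² cross terms: 2·(-3)·(3)·∫cos(4x)·sin(3x) dx = -18·(-6/7) = 108/7;  2·(-3)·(3)·∫cos(4x)·sin(4x) dx = -18·(0) = 0;  2·(3)·(3)·∫sin(3x)·sin(4x) dx = 18·(0) = 0.
  So ∫_0^π u² dx = 9*π/2 + 9*π/2 + 9*π/2 + 108/7 + 0 + 0 = 108/7 + 27*π/2.
  (u')² squared terms: (9)²·∫cos(3x)² dx = 81·π/2 = 81*π/2;  (12)²·∫cos(4x)² dx = 144·π/2 = 72*π;  (12)²·∫sin(4x)² dx = 144·π/2 = 72*π.
  (u')² cross terms: 2·(9)·(12)·∫cos(3x)·cos(4x) dx = 216·(0) = 0;  2·(9)·(12)·∫cos(3x)·sin(4x) dx = 216·(8/7) = 1728/7;  2·(12)·(12)·∫cos(4x)·sin(4x) dx = 288·(0) = 0.
  So ∫_0^π (u')² dx = 81*π/2 + 72*π + 72*π + 0 + 1728/7 + 0 = 1728/7 + 369*π/2.
||u||_{H^1}^2 = (108/7 + 27*π/2) + (1728/7 + 369*π/2) = 1836/7 + 198*π.


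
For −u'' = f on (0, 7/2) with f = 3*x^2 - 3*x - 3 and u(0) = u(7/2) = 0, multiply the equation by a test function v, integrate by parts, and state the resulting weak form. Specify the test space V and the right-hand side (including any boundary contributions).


V = H^1_0(0, 7/2) (so v(0) = v(7/2) = 0); weak form: ∫_0^7/2 u'v' dx = ∫_0^7/2 (3*x^2 - 3*x - 3) v dx for all v ∈ V.

Multiply both sides by a test function v and integrate from 0 to 7/2:
  ∫_0^7/2 −u''(x) v(x) dx = ∫_0^7/2 f(x) v(x) dx.
Integrate the LHS by parts once:
  ∫_0^7/2 −u'' v dx = −[u'(x) v(x)]_0^7/2 + ∫_0^7/2 u'(x) v'(x) dx.
Thus ∫_0^7/2 u'(x) v'(x) dx = ∫_0^7/2 f(x) v(x) dx + [u'(x) v(x)]_0^7/2.
Choose V so that boundary terms are either known or forced to vanish.
u is Dirichlet: u(0) = u(7/2) = 0. Let V = H^1_0(0, 7/2); then v(0) = v(7/2) = 0, and [u' v]_0^7/2 = 0.
Weak formulation: find u (satisfying any essential BC) such that ∫_0^7/2 u'(x) v'(x) dx = ∫_0^7/2 f v dx for all v ∈ V.
Substituting f(x) = 3*x^2 - 3*x - 3, the right-hand side is ∫_0^7/2 (3*x^2 - 3*x - 3) v dx.


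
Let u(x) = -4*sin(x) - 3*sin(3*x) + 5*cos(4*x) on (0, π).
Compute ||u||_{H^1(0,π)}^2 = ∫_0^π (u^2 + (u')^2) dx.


||u||_{H^1(0,π)}^2 = 11084/21 + 547*π/2

u'(x) = -20*sin(4*x) - 4*cos(x) - 9*cos(3*x).
Expand u² and (u')² and integrate term by term on (0, π), using: for integers n ≥ 1, ∫_0^π sin²(nx) dx = ∫_0^π cos²(nx) dx = π/2; for n ≠ n', ∫_0^π sin(nx)sin(n'x) dx = ∫_0^π cos(nx)cos(n'x) dx = 0; and by product-to-sum, ∫_0^π sin(nx)cos(n'x) dx = ½∫_0^π [sin((n+n')x) + sin((n−n')x)] dx, which is 0 when n+n' is even and 2n/(n²−n'²) when n+n' is odd (it need not vanish on (0, π)).
  u² squared terms: (-4)²·∫sin(x)² dx = 16·π/2 = 8*π;  (-3)²·∫sin(3x)² dx = 9·π/2 = 9*π/2;  (5)²·∫cos(4x)² dx = 25·π/2 = 25*π/2.
  u² cross terms: 2·(-4)·(-3)·∫sin(x)·sin(3x) dx = 24·(0) = 0;  2·(-4)·(5)·∫sin(x)·cos(4x) dx = -40·(-2/15) = 16/3;  2·(-3)·(5)·∫sin(3x)·cos(4x) dx = -30·(-6/7) = 180/7.
  So ∫_0^π u² dx = 8*π + 9*π/2 + 25*π/2 + 0 + 16/3 + 180/7 = 652/21 + 25*π.
  (u')² squared terms: (-20)²·∫sin(4x)² dx = 400·π/2 = 200*π;  (-9)²·∫cos(3x)² dx = 81·π/2 = 81*π/2;  (-4)²·∫cos(x)² dx = 16·π/2 = 8*π.
  (u')² cross terms: 2·(-20)·(-9)·∫sin(4x)·cos(3x) dx = 360·(8/7) = 2880/7;  2·(-20)·(-4)·∫sin(4x)·cos(x) dx = 160·(8/15) = 256/3;  2·(-9)·(-4)·∫cos(3x)·cos(x) dx = 72·(0) = 0.
  So ∫_0^π (u')² dx = 200*π + 81*π/2 + 8*π + 2880/7 + 256/3 + 0 = 10432/21 + 497*π/2.
||u||_{H^1}^2 = (652/21 + 25*π) + (10432/21 + 497*π/2) = 11084/21 + 547*π/2.


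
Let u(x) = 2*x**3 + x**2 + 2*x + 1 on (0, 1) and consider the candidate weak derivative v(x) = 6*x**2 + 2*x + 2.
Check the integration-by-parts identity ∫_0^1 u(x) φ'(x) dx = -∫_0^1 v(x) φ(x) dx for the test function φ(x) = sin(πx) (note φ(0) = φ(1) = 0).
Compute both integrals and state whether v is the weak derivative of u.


LHS = -12/π + 24/π^3, RHS = -12/π + 24/π^3. Yes, v = u' weakly.

u(x) = 2*x**3 + x**2 + 2*x + 1, classical derivative u'(x) = 6*x**2 + 2*x + 2.
φ(x) = sin(πx), so φ'(x) = π*cos(π*x).
Note φ(0) = φ(1) = 0, so the boundary term u·φ vanishes.
LHS = ∫_0^1 u(x) φ'(x) dx = ∫_0^1 (2*π*x^3*cos(π*x) + π*x^2*cos(π*x) + 2*π*x*cos(π*x) + π*cos(π*x)) dx. Term by term:
  ∫_0^1 π*cos(π*x) dx = 0;  ∫_0^1 π*x^2*cos(π*x) dx = -2/π;  ∫_0^1 2*π*x*cos(π*x) dx = -4/π;
  ∫_0^1 2*π*x^3*cos(π*x) dx = -6/π + 24/π^3.
Sum: 0 − 2/π − 4/π + -6/π + 24/π^3 = -12/π + 24/π^3.
So LHS = -12/π + 24/π^3.
∫_0^1 v(x) φ(x) dx = ∫_0^1 (6*x^2*sin(π*x) + 2*x*sin(π*x) + 2*sin(π*x)) dx. Term by term:
  ∫_0^1 2*sin(π*x) dx = 4/π;  ∫_0^1 2*x*sin(π*x) dx = 2/π;  ∫_0^1 6*x^2*sin(π*x) dx = -24/π^3 + 6/π.
Sum: 4/π + 2/π + -24/π^3 + 6/π = -24/π^3 + 12/π.
So RHS = -∫_0^1 v(x) φ(x) dx = -12/π + 24/π^3.
LHS = RHS, so the identity holds for this test φ.
Moreover u is smooth here and v(x) = u'(x) = 6*x**2 + 2*x + 2 pointwise, so the identity holds for every test function. Hence v is the weak derivative of u.


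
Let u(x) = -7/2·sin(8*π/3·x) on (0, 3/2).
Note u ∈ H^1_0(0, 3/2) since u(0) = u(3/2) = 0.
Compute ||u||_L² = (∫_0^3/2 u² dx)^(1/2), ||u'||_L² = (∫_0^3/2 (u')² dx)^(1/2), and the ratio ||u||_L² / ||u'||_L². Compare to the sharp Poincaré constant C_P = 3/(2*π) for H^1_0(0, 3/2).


||u||_L² / ||u'||_L² = 3/(8*π) < C_P = 3/(2*π).

u(x) = -7/2·sin(8*π/3·x), so u'(x) = -28*π*cos(8*π*x/3)/3.
Writing u(x) = A·sin(kπx/L) with A = -7/2 and k = 4, use ∫_0^L sin²(kπx/L) dx = L/2 and ∫_0^L cos²(kπx/L) dx = L/2.
u² = 49/4·sin²(8*π/3·x) and (u')² = 784*π^2/9·cos²(8*π/3·x), and each of sin², cos² integrates to L/2 = 3/4 over (0, 3/2).
∫_0^3/2 u² dx = 147/16, so ||u||_L² = 7*sqrt(3)/4.
∫_0^3/2 (u')² dx = 196*π^2/3, so ||u'||_L² = 14*sqrt(3)*π/3.
Ratio ||u||_L² / ||u'||_L² = 3/(8*π).
Sharp Poincaré constant on H^1_0(0, 3/2) is C_P = L/π = 3/(2*π), achieved by sin(2*π/3·x).
This is the k = 4 harmonic; the ratio L/(kπ) is strictly less than C_P = L/π, consistent with the sharp inequality ||u||_L² ≤ C_P ||u'||_L².


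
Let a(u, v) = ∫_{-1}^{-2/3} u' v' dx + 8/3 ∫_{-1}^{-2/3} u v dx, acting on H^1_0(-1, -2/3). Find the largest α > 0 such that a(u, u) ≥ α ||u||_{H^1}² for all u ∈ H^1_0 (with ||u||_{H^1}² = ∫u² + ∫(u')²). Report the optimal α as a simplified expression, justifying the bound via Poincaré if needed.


α = 1

Coercivity of a(·,·) on H^1_0(-1, -2/3) means a(u, u) ≥ α ||u||_{H^1}² for every u ∈ H^1_0.
The interval has length L = 1/3, and Poincaré/coercivity depend only on L. Here a(u, u) = ∫(u')² + (8/3)·∫u².
Here c = 8/3 ≥ 1, so a(u,u) = ∫(u')² + c∫u² ≥ ∫(u')² + ∫u² = ||u||_{H^1}², i.e. α = 1 works. No larger α is possible: a(u,u) ≥ α||u||_{H^1}² means (1−α)∫(u')² ≥ (α−c)∫u², and for the modes u_n = sin(nπ(x−x₀)/L) (x₀ the left endpoint) one has ∫u_n²/∫(u_n')² = (L/(nπ))² → 0, so a(u_n,u_n)/||u_n||_{H^1}² → 1. Hence the optimal constant is α = 1.
Therefore α = 1.


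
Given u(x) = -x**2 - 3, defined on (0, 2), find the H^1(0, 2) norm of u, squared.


||u||_{H^1}^2 = 766/15

The H^1 norm (squared) on an interval (0, L) is
  ||u||_{H^1}^2 = ∫_0^L u(x)^2 dx + ∫_0^L u'(x)^2 dx.
Compute u'(x) = -2*x.
Then u(x)^2 = x**4 + 6*x**2 + 9 and u'(x)^2 = 4*x**2.
Integrate each monomial from 0 to 2 using ∫_0^2 c·x^n dx = c·2^(n+1)/(n+1):
  ∫_0^2 u(x)^2 dx = ∫_0^2 (x^4 + 6*x^2 + 9) dx. Term by term:
    ∫_0^2 x^4 dx = 32/5;  ∫_0^2 6*x^2 dx = 16;  ∫_0^2 9 dx = 18.
  Sum: 32/5 + 16 + 18 = 202/5.
  ∫_0^2 u'(x)^2 dx = ∫_0^2 (4*x^2) dx. Term by term:
    ∫_0^2 4*x^2 dx = 32/3.
Adding: ||u||_{H^1}^2 = 202/5 + 32/3 = 766/15.


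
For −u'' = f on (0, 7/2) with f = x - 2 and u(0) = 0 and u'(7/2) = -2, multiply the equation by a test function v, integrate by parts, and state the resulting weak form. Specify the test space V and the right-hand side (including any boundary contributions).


V = {v ∈ H^1(0, 7/2) : v(0) = 0} (test functions vanish at x = 0 where u is specified); weak form: ∫_0^7/2 u'v' dx = ∫_0^7/2 (x - 2) v dx − 2·v(7/2) for all v ∈ V.

Multiply both sides by a test function v and integrate from 0 to 7/2:
  ∫_0^7/2 −u''(x) v(x) dx = ∫_0^7/2 f(x) v(x) dx.
Integrate the LHS by parts once:
  ∫_0^7/2 −u'' v dx = −[u'(x) v(x)]_0^7/2 + ∫_0^7/2 u'(x) v'(x) dx.
Thus ∫_0^7/2 u'(x) v'(x) dx = ∫_0^7/2 f(x) v(x) dx + [u'(x) v(x)]_0^7/2.
Choose V so that boundary terms are either known or forced to vanish.
Mixed BC: u(0) = 0 (Dirichlet) and u'(7/2) = -2 (Neumann). Define V = {v ∈ H^1(0, 7/2) : v(0) = 0}. Then [u' v]_0^7/2 = u'(7/2)·v(7/2) − u'(0)·0 = − 2·v(7/2).
Weak formulation: find u (satisfying any essential BC) such that ∫_0^7/2 u'(x) v'(x) dx = ∫_0^7/2 f v dx − 2·v(7/2) for all v ∈ V (Dirichlet at 0 absorbed into V; Neumann datum at x = 7/2 contributes the boundary term).
Substituting f(x) = x - 2, the right-hand side is ∫_0^7/2 (x - 2) v dx − 2·v(7/2).


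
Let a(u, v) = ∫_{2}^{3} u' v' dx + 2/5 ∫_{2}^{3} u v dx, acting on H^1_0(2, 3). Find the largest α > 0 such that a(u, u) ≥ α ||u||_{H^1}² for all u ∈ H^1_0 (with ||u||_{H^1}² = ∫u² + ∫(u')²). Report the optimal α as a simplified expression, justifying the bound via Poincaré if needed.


α = (2/5 + π^2)/(1 + π^2)

Coercivity of a(·,·) on H^1_0(2, 3) means a(u, u) ≥ α ||u||_{H^1}² for every u ∈ H^1_0.
The interval has length L = 1, and Poincaré/coercivity depend only on L. Here a(u, u) = ∫(u')² + (2/5)·∫u².
Here 0 < c = 2/5 < 1. The condition a(u,u) ≥ α||u||_{H^1}² reads (1−α)∫(u')² ≥ (α−c)∫u². Any admissible α is ≤ 1 (rapidly oscillating u have ∫u²/∫(u')² → 0), and α = 1 would force 0 ≥ (1−c)∫u², impossible since c < 1; so 1−α > 0. By the sharp Poincaré inequality on H^1_0 of an interval of length L, ∫(u')² ≥ (π/L)²∫u² with equality for the first sine mode sin(π(x−x₀)/L) (x₀ the left endpoint), so the inequality holds for all u iff (1−α)(π/L)² ≥ α − c, i.e. α ≤ ((π/L)² + c)/((π/L)² + 1) = (1 + c(L/π)²)/(1 + (L/π)²). With (π/L)² = π^2 and c = 2/5, the largest admissible constant is α = ((π/L)² + c)/((π/L)² + 1).
Simplifying, α = (2/5 + π^2)/(1 + π^2).


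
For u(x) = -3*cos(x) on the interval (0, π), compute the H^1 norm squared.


||u||_{H^1(0,π)}^2 = 9*π

u'(x) = 3*sin(x).
Expand u² and (u')² and integrate term by term on (0, π), using: for integers n ≥ 1, ∫_0^π sin²(nx) dx = ∫_0^π cos²(nx) dx = π/2; for n ≠ n', ∫_0^π sin(nx)sin(n'x) dx = ∫_0^π cos(nx)cos(n'x) dx = 0; and by product-to-sum, ∫_0^π sin(nx)cos(n'x) dx = ½∫_0^π [sin((n+n')x) + sin((n−n')x)] dx, which is 0 when n+n' is even and 2n/(n²−n'²) when n+n' is odd (it need not vanish on (0, π)).
  u² squared terms: (-3)²·∫cos(x)² dx = 9·π/2 = 9*π/2.
  So ∫_0^π u² dx = 9*π/2.
  (u')² squared terms: (3)²·∫sin(x)² dx = 9·π/2 = 9*π/2.
  So ∫_0^π (u')² dx = 9*π/2.
||u||_{H^1}^2 = (9*π/2) + (9*π/2) = 9*π.


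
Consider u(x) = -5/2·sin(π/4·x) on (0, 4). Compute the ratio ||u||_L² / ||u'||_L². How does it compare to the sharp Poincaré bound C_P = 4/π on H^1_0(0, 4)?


||u||_L² / ||u'||_L² = 4/π = C_P.

u(x) = -5/2·sin(π/4·x), so u'(x) = -5*π*cos(π*x/4)/8.
Writing u(x) = A·sin(kπx/L) with A = -5/2 and k = 1, use ∫_0^L sin²(kπx/L) dx = L/2 and ∫_0^L cos²(kπx/L) dx = L/2.
u² = 25/4·sin²(π/4·x) and (u')² = 25*π^2/64·cos²(π/4·x), and each of sin², cos² integrates to L/2 = 2 over (0, 4).
∫_0^4 u² dx = 25/2, so ||u||_L² = 5*sqrt(2)/2.
∫_0^4 (u')² dx = 25*π^2/32, so ||u'||_L² = 5*sqrt(2)*π/8.
Ratio ||u||_L² / ||u'||_L² = 4/π.
Sharp Poincaré constant on H^1_0(0, 4) is C_P = L/π = 4/π, achieved by sin(π/4·x).
This is the k = 1 eigenfunction (up to amplitude), so the ratio equals the sharp Poincaré constant exactly.


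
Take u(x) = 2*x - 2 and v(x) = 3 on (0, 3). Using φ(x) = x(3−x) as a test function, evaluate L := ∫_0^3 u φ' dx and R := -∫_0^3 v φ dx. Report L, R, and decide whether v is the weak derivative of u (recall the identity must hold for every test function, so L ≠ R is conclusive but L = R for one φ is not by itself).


LHS = -9, RHS = -27/2. No, v is not the weak derivative of u.

u(x) = 2*x - 2, classical derivative u'(x) = 2.
φ(x) = x(3−x), so φ'(x) = 3 - 2*x.
Note φ(0) = φ(3) = 0, so the boundary term u·φ vanishes.
LHS = ∫_0^3 u(x) φ'(x) dx = ∫_0^3 (-4*x^2 + 10*x - 6) dx. Term by term:
  ∫_0^3 -4*x^2 dx = -36;  ∫_0^3 10*x dx = 45;  ∫_0^3 -6 dx = -18.
Sum: -36 + 45 − 18 = -9.
So LHS = -9.
∫_0^3 v(x) φ(x) dx = ∫_0^3 (-3*x^2 + 9*x) dx. Term by term:
  ∫_0^3 -3*x^2 dx = -27;  ∫_0^3 9*x dx = 81/2.
Sum: -27 + 81/2 = 27/2.
So RHS = -∫_0^3 v(x) φ(x) dx = -27/2.
LHS − RHS = 9/2 ≠ 0, so the identity fails.
(For a valid weak derivative the identity must hold for EVERY test function, in particular this one. The failure shows v is NOT the weak derivative of u.)
Correct weak derivative would be u'(x) = 2.


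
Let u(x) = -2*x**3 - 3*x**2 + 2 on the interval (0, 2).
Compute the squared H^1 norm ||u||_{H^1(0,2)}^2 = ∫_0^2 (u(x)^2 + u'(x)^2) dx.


||u||_{H^1}^2 = 5720/7

The H^1 norm (squared) on an interval (0, L) is
  ||u||_{H^1}^2 = ∫_0^L u(x)^2 dx + ∫_0^L u'(x)^2 dx.
Compute u'(x) = -6*x**2 - 6*x.
Then u(x)^2 = 4*x**6 + 12*x**5 + 9*x**4 - 8*x**3 - 12*x**2 + 4 and u'(x)^2 = 36*x**4 + 72*x**3 + 36*x**2.
Integrate each monomial from 0 to 2 using ∫_0^2 c·x^n dx = c·2^(n+1)/(n+1):
  ∫_0^2 u(x)^2 dx = ∫_0^2 (4*x^6 + 12*x^5 + 9*x^4 - 8*x^3 - 12*x^2 + 4) dx. Term by term:
    ∫_0^2 4*x^6 dx = 512/7;  ∫_0^2 12*x^5 dx = 128;  ∫_0^2 9*x^4 dx = 288/5;
    ∫_0^2 -8*x^3 dx = -32;  ∫_0^2 -12*x^2 dx = -32;  ∫_0^2 4 dx = 8.
  Sum: 512/7 + 128 + 288/5 − 32 − 32 + 8 = 7096/35.
  ∫_0^2 u'(x)^2 dx = ∫_0^2 (36*x^4 + 72*x^3 + 36*x^2) dx. Term by term:
    ∫_0^2 36*x^4 dx = 1152/5;  ∫_0^2 72*x^3 dx = 288;  ∫_0^2 36*x^2 dx = 96.
  Sum: 1152/5 + 288 + 96 = 3072/5.
Adding: ||u||_{H^1}^2 = 7096/35 + 3072/5 = 5720/7.


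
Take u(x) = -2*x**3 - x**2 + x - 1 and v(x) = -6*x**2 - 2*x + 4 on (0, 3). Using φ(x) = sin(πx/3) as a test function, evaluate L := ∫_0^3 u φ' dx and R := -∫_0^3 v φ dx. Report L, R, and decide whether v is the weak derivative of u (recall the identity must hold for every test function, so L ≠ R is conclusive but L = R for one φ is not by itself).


LHS = -648/π^3 + 174/π, RHS = -648/π^3 + 156/π. No, v is not the weak derivative of u.

u(x) = -2*x**3 - x**2 + x - 1, classical derivative u'(x) = -6*x**2 - 2*x + 1.
φ(x) = sin(πx/3), so φ'(x) = π*cos(π*x/3)/3.
Note φ(0) = φ(3) = 0, so the boundary term u·φ vanishes.
LHS = ∫_0^3 u(x) φ'(x) dx = ∫_0^3 (-2*π*x^3*cos(π*x/3)/3 - π*x^2*cos(π*x/3)/3 + π*x*cos(π*x/3)/3 - π*cos(π*x/3)/3) dx. Term by term:
  ∫_0^3 -π*cos(π*x/3)/3 dx = 0;  ∫_0^3 -2*π*x^3*cos(π*x/3)/3 dx = -648/π^3 + 162/π;  ∫_0^3 -π*x^2*cos(π*x/3)/3 dx = 18/π;
  ∫_0^3 π*x*cos(π*x/3)/3 dx = -6/π.
Sum: 0 + -648/π^3 + 162/π + 18/π − 6/π = -648/π^3 + 174/π.
So LHS = -648/π^3 + 174/π.
∫_0^3 v(x) φ(x) dx = ∫_0^3 (-6*x^2*sin(π*x/3) - 2*x*sin(π*x/3) + 4*sin(π*x/3)) dx. Term by term:
  ∫_0^3 4*sin(π*x/3) dx = 24/π;  ∫_0^3 -6*x^2*sin(π*x/3) dx = -162/π + 648/π^3;  ∫_0^3 -2*x*sin(π*x/3) dx = -18/π.
Sum: 24/π + -162/π + 648/π^3 − 18/π = -156/π + 648/π^3.
So RHS = -∫_0^3 v(x) φ(x) dx = -648/π^3 + 156/π.
LHS − RHS = 18/π ≠ 0, so the identity fails.
(For a valid weak derivative the identity must hold for EVERY test function, in particular this one. The failure shows v is NOT the weak derivative of u.)
Correct weak derivative would be u'(x) = -6*x**2 - 2*x + 1.


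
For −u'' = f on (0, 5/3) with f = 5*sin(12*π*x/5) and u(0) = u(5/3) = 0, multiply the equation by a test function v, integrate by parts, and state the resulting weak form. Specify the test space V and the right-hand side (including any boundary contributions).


V = H^1_0(0, 5/3) (so v(0) = v(5/3) = 0); weak form: ∫_0^5/3 u'v' dx = ∫_0^5/3 (5*sin(12*π*x/5)) v dx for all v ∈ V.

Multiply both sides by a test function v and integrate from 0 to 5/3:
  ∫_0^5/3 −u''(x) v(x) dx = ∫_0^5/3 f(x) v(x) dx.
Integrate the LHS by parts once:
  ∫_0^5/3 −u'' v dx = −[u'(x) v(x)]_0^5/3 + ∫_0^5/3 u'(x) v'(x) dx.
Thus ∫_0^5/3 u'(x) v'(x) dx = ∫_0^5/3 f(x) v(x) dx + [u'(x) v(x)]_0^5/3.
Choose V so that boundary terms are either known or forced to vanish.
u is Dirichlet: u(0) = u(5/3) = 0. Let V = H^1_0(0, 5/3); then v(0) = v(5/3) = 0, and [u' v]_0^5/3 = 0.
Weak formulation: find u (satisfying any essential BC) such that ∫_0^5/3 u'(x) v'(x) dx = ∫_0^5/3 f v dx for all v ∈ V.
Substituting f(x) = 5*sin(12*π*x/5), the right-hand side is ∫_0^5/3 (5*sin(12*π*x/5)) v dx.


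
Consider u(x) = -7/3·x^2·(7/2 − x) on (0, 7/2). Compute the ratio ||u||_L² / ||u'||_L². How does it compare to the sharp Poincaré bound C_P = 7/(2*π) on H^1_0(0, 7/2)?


||u||_L² / ||u'||_L² = sqrt(14)/4 < C_P = 7/(2*π).

u(x) = -7/3·x^2·(7/2 − x), so u'(x) = 7*x*(3*x - 7)/3.
u(x) = -7/3·x^2·(7/2 − x) vanishes at x = 0 and x = 7/2, so u ∈ H^1_0(0, 7/2). Differentiate via the product rule and integrate the resulting polynomials term by term.
  ∫_0^7/2 u² dx = ∫_0^7/2 (49*x^6/9 - 343*x^5/9 + 2401*x^4/36) dx. Term by term:
    ∫_0^7/2 49*x^6/9 dx = 5764801/1152;  ∫_0^7/2 -343*x^5/9 dx = -40353607/3456;  ∫_0^7/2 2401*x^4/36 dx = 40353607/5760.
  Sum: 5764801/1152 − 40353607/3456 + 40353607/5760 = 5764801/17280.
  ∫_0^7/2 (u')² dx = ∫_0^7/2 (49*x^4 - 686*x^3/3 + 2401*x^2/9) dx. Term by term:
    ∫_0^7/2 49*x^4 dx = 823543/160;  ∫_0^7/2 -686*x^3/3 dx = -823543/96;  ∫_0^7/2 2401*x^2/9 dx = 823543/216.
  Sum: 823543/160 − 823543/96 + 823543/216 = 823543/2160.
∫_0^7/2 u² dx = 5764801/17280, so ||u||_L² = 2401*sqrt(30)/720.
∫_0^7/2 (u')² dx = 823543/2160, so ||u'||_L² = 343*sqrt(105)/180.
Ratio ||u||_L² / ||u'||_L² = sqrt(14)/4.
Sharp Poincaré constant on H^1_0(0, 7/2) is C_P = L/π = 7/(2*π), achieved by sin(2*π/7·x).
A polynomial bump cannot attain the sharp Poincaré constant (only the first sine eigenfunction does), so the ratio is strictly less than C_P, consistent with ||u||_L² ≤ C_P ||u'||_L².


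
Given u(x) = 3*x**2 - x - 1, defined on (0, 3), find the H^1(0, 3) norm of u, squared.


||u||_{H^1}^2 = 5559/10

The H^1 norm (squared) on an interval (0, L) is
  ||u||_{H^1}^2 = ∫_0^L u(x)^2 dx + ∫_0^L u'(x)^2 dx.
Compute u'(x) = 6*x - 1.
Then u(x)^2 = 9*x**4 - 6*x**3 - 5*x**2 + 2*x + 1 and u'(x)^2 = 36*x**2 - 12*x + 1.
Integrate each monomial from 0 to 3 using ∫_0^3 c·x^n dx = c·3^(n+1)/(n+1):
  ∫_0^3 u(x)^2 dx = ∫_0^3 (9*x^4 - 6*x^3 - 5*x^2 + 2*x + 1) dx. Term by term:
    ∫_0^3 9*x^4 dx = 2187/5;  ∫_0^3 -6*x^3 dx = -243/2;  ∫_0^3 -5*x^2 dx = -45;
    ∫_0^3 2*x dx = 9;  ∫_0^3 1 dx = 3.
  Sum: 2187/5 − 243/2 − 45 + 9 + 3 = 2829/10.
  ∫_0^3 u'(x)^2 dx = ∫_0^3 (36*x^2 - 12*x + 1) dx. Term by term:
    ∫_0^3 36*x^2 dx = 324;  ∫_0^3 -12*x dx = -54;  ∫_0^3 1 dx = 3.
  Sum: 324 − 54 + 3 = 273.
Adding: ||u||_{H^1}^2 = 2829/10 + 273 = 5559/10.


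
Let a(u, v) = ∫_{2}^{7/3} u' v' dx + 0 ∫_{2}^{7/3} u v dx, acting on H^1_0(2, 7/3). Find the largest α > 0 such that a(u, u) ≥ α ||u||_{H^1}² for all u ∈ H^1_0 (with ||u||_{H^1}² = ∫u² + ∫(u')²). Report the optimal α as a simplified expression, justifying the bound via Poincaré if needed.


α = 9*π^2/(1 + 9*π^2)

Coercivity of a(·,·) on H^1_0(2, 7/3) means a(u, u) ≥ α ||u||_{H^1}² for every u ∈ H^1_0.
The interval has length L = 1/3, and Poincaré/coercivity depend only on L. Here a(u, u) = ∫(u')² + (0)·∫u².
Here c = 0, so a(u,u) = ∫(u')² alone. The condition a(u,u) ≥ α||u||_{H^1}² reads (1−α)∫(u')² ≥ (α−c)∫u². Any admissible α is ≤ 1 (rapidly oscillating u have ∫u²/∫(u')² → 0), and α = 1 would force 0 ≥ (1−c)∫u², impossible since c < 1; so 1−α > 0. By the sharp Poincaré inequality on H^1_0 of an interval of length L, ∫(u')² ≥ (π/L)²∫u² with equality for the first sine mode sin(π(x−x₀)/L) (x₀ the left endpoint), so the inequality holds for all u iff (1−α)(π/L)² ≥ α − c, i.e. α ≤ ((π/L)² + c)/((π/L)² + 1) = (1 + c(L/π)²)/(1 + (L/π)²). (Direct route, valid since c ≤ 0: Poincaré gives c∫u² ≥ c(L/π)²∫(u')², so a(u,u) ≥ (1 + c(L/π)²)∫(u')², while ||u||_{H^1}² ≤ (1 + (L/π)²)∫(u')²; dividing yields the same α.) With (π/L)² = 9*π^2 and c = 0, the largest admissible constant is α = ((π/L)² + c)/((π/L)² + 1).
Simplifying, α = 9*π^2/(1 + 9*π^2).


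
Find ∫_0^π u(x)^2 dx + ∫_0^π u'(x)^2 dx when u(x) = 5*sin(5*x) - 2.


||u||_{H^1(0,π)}^2 = -8 + 329*π

u'(x) = 25*cos(5*x).
Expand u² and (u')² and integrate term by term on (0, π), using: for integers n ≥ 1, ∫_0^π sin²(nx) dx = ∫_0^π cos²(nx) dx = π/2; for n ≠ n', ∫_0^π sin(nx)sin(n'x) dx = ∫_0^π cos(nx)cos(n'x) dx = 0; and by product-to-sum, ∫_0^π sin(nx)cos(n'x) dx = ½∫_0^π [sin((n+n')x) + sin((n−n')x)] dx, which is 0 when n+n' is even and 2n/(n²−n'²) when n+n' is odd (it need not vanish on (0, π)). For the constant mode: ∫_0^π 1 dx = π, ∫_0^π cos(nx) dx = 0, ∫_0^π sin(nx) dx = (1−(−1)^n)/n.
  u² squared terms: (-2)²·∫1 dx = 4·π = 4*π;  (5)²·∫sin(5x)² dx = 25·π/2 = 25*π/2.
  u² cross terms: 2·(-2)·(5)·∫1·sin(5x) dx = -20·(2/5) = -8.
  So ∫_0^π u² dx = 4*π + 25*π/2 − 8 = -8 + 33*π/2.
  (u')² squared terms: (25)²·∫cos(5x)² dx = 625·π/2 = 625*π/2.
  So ∫_0^π (u')² dx = 625*π/2.
||u||_{H^1}^2 = (-8 + 33*π/2) + (625*π/2) = -8 + 329*π.


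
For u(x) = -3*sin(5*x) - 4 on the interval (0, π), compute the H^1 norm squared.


||u||_{H^1(0,π)}^2 = 48/5 + 133*π

u'(x) = -15*cos(5*x).
Expand u² and (u')² and integrate term by term on (0, π), using: for integers n ≥ 1, ∫_0^π sin²(nx) dx = ∫_0^π cos²(nx) dx = π/2; for n ≠ n', ∫_0^π sin(nx)sin(n'x) dx = ∫_0^π cos(nx)cos(n'x) dx = 0; and by product-to-sum, ∫_0^π sin(nx)cos(n'x) dx = ½∫_0^π [sin((n+n')x) + sin((n−n')x)] dx, which is 0 when n+n' is even and 2n/(n²−n'²) when n+n' is odd (it need not vanish on (0, π)). For the constant mode: ∫_0^π 1 dx = π, ∫_0^π cos(nx) dx = 0, ∫_0^π sin(nx) dx = (1−(−1)^n)/n.
  u² squared terms: (-4)²·∫1 dx = 16·π = 16*π;  (-3)²·∫sin(5x)² dx = 9·π/2 = 9*π/2.
  u² cross terms: 2·(-4)·(-3)·∫1·sin(5x) dx = 24·(2/5) = 48/5.
  So ∫_0^π u² dx = 16*π + 9*π/2 + 48/5 = 48/5 + 41*π/2.
  (u')² squared terms: (-15)²·∫cos(5x)² dx = 225·π/2 = 225*π/2.
  So ∫_0^π (u')² dx = 225*π/2.
||u||_{H^1}^2 = (48/5 + 41*π/2) + (225*π/2) = 48/5 + 133*π.


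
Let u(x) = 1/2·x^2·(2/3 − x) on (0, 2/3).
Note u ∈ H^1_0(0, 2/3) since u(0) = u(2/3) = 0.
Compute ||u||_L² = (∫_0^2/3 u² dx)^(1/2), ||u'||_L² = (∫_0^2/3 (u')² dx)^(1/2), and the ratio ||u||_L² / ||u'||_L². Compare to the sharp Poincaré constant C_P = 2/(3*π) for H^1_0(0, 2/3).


||u||_L² / ||u'||_L² = sqrt(14)/21 < C_P = 2/(3*π).

u(x) = 1/2·x^2·(2/3 − x), so u'(x) = x*(4 - 9*x)/6.
u(x) = 1/2·x^2·(2/3 − x) vanishes at x = 0 and x = 2/3, so u ∈ H^1_0(0, 2/3). Differentiate via the product rule and integrate the resulting polynomials term by term.
  ∫_0^2/3 u² dx = ∫_0^2/3 (x^6/4 - x^5/3 + x^4/9) dx. Term by term:
    ∫_0^2/3 x^6/4 dx = 32/15309;  ∫_0^2/3 -x^5/3 dx = -32/6561;  ∫_0^2/3 x^4/9 dx = 32/10935.
  Sum: 32/15309 − 32/6561 + 32/10935 = 32/229635.
  ∫_0^2/3 (u')² dx = ∫_0^2/3 (9*x^4/4 - 2*x^3 + 4*x^2/9) dx. Term by term:
    ∫_0^2/3 9*x^4/4 dx = 8/135;  ∫_0^2/3 -2*x^3 dx = -8/81;  ∫_0^2/3 4*x^2/9 dx = 32/729.
  Sum: 8/135 − 8/81 + 32/729 = 16/3645.
∫_0^2/3 u² dx = 32/229635, so ||u||_L² = 4*sqrt(70)/2835.
∫_0^2/3 (u')² dx = 16/3645, so ||u'||_L² = 4*sqrt(5)/135.
Ratio ||u||_L² / ||u'||_L² = sqrt(14)/21.
Sharp Poincaré constant on H^1_0(0, 2/3) is C_P = L/π = 2/(3*π), achieved by sin(3*π/2·x).
A polynomial bump cannot attain the sharp Poincaré constant (only the first sine eigenfunction does), so the ratio is strictly less than C_P, consistent with ||u||_L² ≤ C_P ||u'||_L².


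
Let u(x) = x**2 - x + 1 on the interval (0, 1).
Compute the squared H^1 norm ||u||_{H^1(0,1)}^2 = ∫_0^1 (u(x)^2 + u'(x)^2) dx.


||u||_{H^1}^2 = 31/30

The H^1 norm (squared) on an interval (0, L) is
  ||u||_{H^1}^2 = ∫_0^L u(x)^2 dx + ∫_0^L u'(x)^2 dx.
Compute u'(x) = 2*x - 1.
Then u(x)^2 = x**4 - 2*x**3 + 3*x**2 - 2*x + 1 and u'(x)^2 = 4*x**2 - 4*x + 1.
Integrate each monomial from 0 to 1 using ∫_0^1 c·x^n dx = c·1^(n+1)/(n+1):
  ∫_0^1 u(x)^2 dx = ∫_0^1 (x^4 - 2*x^3 + 3*x^2 - 2*x + 1) dx. Term by term:
    ∫_0^1 x^4 dx = 1/5;  ∫_0^1 -2*x^3 dx = -1/2;  ∫_0^1 3*x^2 dx = 1;
    ∫_0^1 -2*x dx = -1;  ∫_0^1 1 dx = 1.
  Sum: 1/5 − 1/2 + 1 − 1 + 1 = 7/10.
  ∫_0^1 u'(x)^2 dx = ∫_0^1 (4*x^2 - 4*x + 1) dx. Term by term:
    ∫_0^1 4*x^2 dx = 4/3;  ∫_0^1 -4*x dx = -2;  ∫_0^1 1 dx = 1.
  Sum: 4/3 − 2 + 1 = 1/3.
Adding: ||u||_{H^1}^2 = 7/10 + 1/3 = 31/30.


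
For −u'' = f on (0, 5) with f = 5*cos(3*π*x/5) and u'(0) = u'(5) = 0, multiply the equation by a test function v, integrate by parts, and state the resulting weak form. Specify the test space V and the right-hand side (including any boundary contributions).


V = H^1(0, 5) (no boundary constraint on v; u is determined up to an additive constant); weak form: ∫_0^5 u'v' dx = ∫_0^5 (5*cos(3*π*x/5)) v dx for all v ∈ V.

Multiply both sides by a test function v and integrate from 0 to 5:
  ∫_0^5 −u''(x) v(x) dx = ∫_0^5 f(x) v(x) dx.
Integrate the LHS by parts once:
  ∫_0^5 −u'' v dx = −[u'(x) v(x)]_0^5 + ∫_0^5 u'(x) v'(x) dx.
Thus ∫_0^5 u'(x) v'(x) dx = ∫_0^5 f(x) v(x) dx + [u'(x) v(x)]_0^5.
Choose V so that boundary terms are either known or forced to vanish.
u has homogeneous Neumann: u'(0) = u'(5) = 0. So [u' v]_0^5 = 0·v(5) − 0·v(0) = 0 for any v; take V = H^1(0, 5).
Weak formulation: find u (satisfying any essential BC) such that ∫_0^5 u'(x) v'(x) dx = ∫_0^5 f v dx for all v ∈ V (homogeneous Neumann, so boundary terms vanish).
Substituting f(x) = 5*cos(3*π*x/5), the right-hand side is ∫_0^5 (5*cos(3*π*x/5)) v dx.
Compatibility check (pure Neumann): taking v ≡ 1 ∈ V gives 0 = ∫_0^5 f dx + (0) − (0), i.e. ∫_0^5 f dx must equal u'(0) − u'(5) = 0. Indeed ∫_0^5 (5*cos(3*π*x/5)) dx = 0, so the data are compatible. The solution is then unique only up to an additive constant (fix it e.g. by requiring ∫_0^5 u dx = 0).


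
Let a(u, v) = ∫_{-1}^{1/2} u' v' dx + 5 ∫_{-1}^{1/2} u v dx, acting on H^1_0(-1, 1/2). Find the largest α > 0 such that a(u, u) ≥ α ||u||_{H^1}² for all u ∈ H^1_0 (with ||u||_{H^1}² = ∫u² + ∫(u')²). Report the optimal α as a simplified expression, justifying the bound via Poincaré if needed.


α = 1

Coercivity of a(·,·) on H^1_0(-1, 1/2) means a(u, u) ≥ α ||u||_{H^1}² for every u ∈ H^1_0.
The interval has length L = 3/2, and Poincaré/coercivity depend only on L. Here a(u, u) = ∫(u')² + (5)·∫u².
Here c = 5 ≥ 1, so a(u,u) = ∫(u')² + c∫u² ≥ ∫(u')² + ∫u² = ||u||_{H^1}², i.e. α = 1 works. No larger α is possible: a(u,u) ≥ α||u||_{H^1}² means (1−α)∫(u')² ≥ (α−c)∫u², and for the modes u_n = sin(nπ(x−x₀)/L) (x₀ the left endpoint) one has ∫u_n²/∫(u_n')² = (L/(nπ))² → 0, so a(u_n,u_n)/||u_n||_{H^1}² → 1. Hence the optimal constant is α = 1.
Therefore α = 1.


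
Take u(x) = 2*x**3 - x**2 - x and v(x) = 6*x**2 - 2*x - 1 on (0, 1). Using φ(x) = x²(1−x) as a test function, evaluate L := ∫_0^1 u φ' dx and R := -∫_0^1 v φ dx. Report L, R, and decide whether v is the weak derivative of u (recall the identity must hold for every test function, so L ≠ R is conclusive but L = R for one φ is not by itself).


LHS = -1/60, RHS = -1/60. Yes, v = u' weakly.

u(x) = 2*x**3 - x**2 - x, classical derivative u'(x) = 6*x**2 - 2*x - 1.
φ(x) = x²(1−x), so φ'(x) = x*(2 - 3*x).
Note φ(0) = φ(1) = 0, so the boundary term u·φ vanishes.
LHS = ∫_0^1 u(x) φ'(x) dx = ∫_0^1 (-6*x^5 + 7*x^4 + x^3 - 2*x^2) dx. Term by term:
  ∫_0^1 -6*x^5 dx = -1;  ∫_0^1 7*x^4 dx = 7/5;  ∫_0^1 x^3 dx = 1/4;
  ∫_0^1 -2*x^2 dx = -2/3.
Sum: -1 + 7/5 + 1/4 − 2/3 = -1/60.
So LHS = -1/60.
∫_0^1 v(x) φ(x) dx = ∫_0^1 (-6*x^5 + 8*x^4 - x^3 - x^2) dx. Term by term:
  ∫_0^1 -6*x^5 dx = -1;  ∫_0^1 8*x^4 dx = 8/5;  ∫_0^1 -x^3 dx = -1/4;
  ∫_0^1 -x^2 dx = -1/3.
Sum: -1 + 8/5 − 1/4 − 1/3 = 1/60.
So RHS = -∫_0^1 v(x) φ(x) dx = -1/60.
LHS = RHS, so the identity holds for this test φ.
Moreover u is smooth here and v(x) = u'(x) = 6*x**2 - 2*x - 1 pointwise, so the identity holds for every test function. Hence v is the weak derivative of u.


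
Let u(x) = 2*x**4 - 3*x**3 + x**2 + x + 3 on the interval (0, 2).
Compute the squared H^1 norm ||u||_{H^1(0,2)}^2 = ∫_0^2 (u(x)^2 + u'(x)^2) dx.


||u||_{H^1}^2 = 3056/9

The H^1 norm (squared) on an interval (0, L) is
  ||u||_{H^1}^2 = ∫_0^L u(x)^2 dx + ∫_0^L u'(x)^2 dx.
Compute u'(x) = 8*x**3 - 9*x**2 + 2*x + 1.
Then u(x)^2 = 4*x**8 - 12*x**7 + 13*x**6 - 2*x**5 + 7*x**4 - 16*x**3 + 7*x**2 + 6*x + 9 and u'(x)^2 = 64*x**6 - 144*x**5 + 113*x**4 - 20*x**3 - 14*x**2 + 4*x + 1.
Integrate each monomial from 0 to 2 using ∫_0^2 c·x^n dx = c·2^(n+1)/(n+1):
  ∫_0^2 u(x)^2 dx = ∫_0^2 (4*x^8 - 12*x^7 + 13*x^6 - 2*x^5 + 7*x^4 - 16*x^3 + 7*x^2 + 6*x + 9) dx. Term by term:
    ∫_0^2 4*x^8 dx = 2048/9;  ∫_0^2 -12*x^7 dx = -384;  ∫_0^2 13*x^6 dx = 1664/7;
    ∫_0^2 -2*x^5 dx = -64/3;  ∫_0^2 7*x^4 dx = 224/5;  ∫_0^2 -16*x^3 dx = -64;
    ∫_0^2 7*x^2 dx = 56/3;  ∫_0^2 6*x dx = 12;  ∫_0^2 9 dx = 18.
  Sum: 2048/9 − 384 + 1664/7 − 64/3 + 224/5 − 64 + 56/3 + 12 + 18 = 28162/315.
  ∫_0^2 u'(x)^2 dx = ∫_0^2 (64*x^6 - 144*x^5 + 113*x^4 - 20*x^3 - 14*x^2 + 4*x + 1) dx. Term by term:
    ∫_0^2 64*x^6 dx = 8192/7;  ∫_0^2 -144*x^5 dx = -1536;  ∫_0^2 113*x^4 dx = 3616/5;
    ∫_0^2 -20*x^3 dx = -80;  ∫_0^2 -14*x^2 dx = -112/3;  ∫_0^2 4*x dx = 8;
    ∫_0^2 1 dx = 2.
  Sum: 8192/7 − 1536 + 3616/5 − 80 − 112/3 + 8 + 2 = 26266/105.
Adding: ||u||_{H^1}^2 = 28162/315 + 26266/105 = 3056/9.


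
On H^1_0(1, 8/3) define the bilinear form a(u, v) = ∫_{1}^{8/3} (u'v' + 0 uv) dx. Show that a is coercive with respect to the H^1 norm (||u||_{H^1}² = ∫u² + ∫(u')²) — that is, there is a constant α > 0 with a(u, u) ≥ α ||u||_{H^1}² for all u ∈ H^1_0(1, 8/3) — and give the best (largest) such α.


α = 9*π^2/(25 + 9*π^2)

Coercivity of a(·,·) on H^1_0(1, 8/3) means a(u, u) ≥ α ||u||_{H^1}² for every u ∈ H^1_0.
The interval has length L = 5/3, and Poincaré/coercivity depend only on L. Here a(u, u) = ∫(u')² + (0)·∫u².
Here c = 0, so a(u,u) = ∫(u')² alone. The condition a(u,u) ≥ α||u||_{H^1}² reads (1−α)∫(u')² ≥ (α−c)∫u². Any admissible α is ≤ 1 (rapidly oscillating u have ∫u²/∫(u')² → 0), and α = 1 would force 0 ≥ (1−c)∫u², impossible since c < 1; so 1−α > 0. By the sharp Poincaré inequality on H^1_0 of an interval of length L, ∫(u')² ≥ (π/L)²∫u² with equality for the first sine mode sin(π(x−x₀)/L) (x₀ the left endpoint), so the inequality holds for all u iff (1−α)(π/L)² ≥ α − c, i.e. α ≤ ((π/L)² + c)/((π/L)² + 1) = (1 + c(L/π)²)/(1 + (L/π)²). (Direct route, valid since c ≤ 0: Poincaré gives c∫u² ≥ c(L/π)²∫(u')², so a(u,u) ≥ (1 + c(L/π)²)∫(u')², while ||u||_{H^1}² ≤ (1 + (L/π)²)∫(u')²; dividing yields the same α.) With (π/L)² = 9*π^2/25 and c = 0, the largest admissible constant is α = ((π/L)² + c)/((π/L)² + 1).
Simplifying, α = 9*π^2/(25 + 9*π^2).
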